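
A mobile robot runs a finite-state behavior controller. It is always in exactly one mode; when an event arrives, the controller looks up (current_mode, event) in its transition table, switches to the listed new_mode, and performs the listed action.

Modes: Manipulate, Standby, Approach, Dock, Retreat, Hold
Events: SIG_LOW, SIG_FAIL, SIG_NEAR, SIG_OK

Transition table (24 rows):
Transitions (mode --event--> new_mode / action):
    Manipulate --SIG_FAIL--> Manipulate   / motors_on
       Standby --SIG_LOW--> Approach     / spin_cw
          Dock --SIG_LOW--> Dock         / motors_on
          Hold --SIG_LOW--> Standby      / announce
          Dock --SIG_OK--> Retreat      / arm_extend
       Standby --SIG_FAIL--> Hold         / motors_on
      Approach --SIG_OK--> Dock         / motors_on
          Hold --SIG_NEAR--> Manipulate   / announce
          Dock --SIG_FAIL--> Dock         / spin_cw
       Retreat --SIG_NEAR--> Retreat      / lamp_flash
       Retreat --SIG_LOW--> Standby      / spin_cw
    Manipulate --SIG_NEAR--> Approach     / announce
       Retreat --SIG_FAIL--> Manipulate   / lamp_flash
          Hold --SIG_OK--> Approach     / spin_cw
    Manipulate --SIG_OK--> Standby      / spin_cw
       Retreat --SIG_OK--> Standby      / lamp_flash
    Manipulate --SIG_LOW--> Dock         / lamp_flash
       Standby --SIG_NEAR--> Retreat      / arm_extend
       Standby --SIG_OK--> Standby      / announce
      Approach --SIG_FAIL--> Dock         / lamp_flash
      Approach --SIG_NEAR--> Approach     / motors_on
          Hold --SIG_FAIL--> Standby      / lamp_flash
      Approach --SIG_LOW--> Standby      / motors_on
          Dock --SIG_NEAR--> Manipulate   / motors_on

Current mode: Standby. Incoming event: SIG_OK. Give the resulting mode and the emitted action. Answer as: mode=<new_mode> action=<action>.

current mode = Standby; filter table to that mode:
  (Standby, SIG_LOW) → (Approach, spin_cw)
  (Standby, SIG_FAIL) → (Hold, motors_on)
  (Standby, SIG_NEAR) → (Retreat, arm_extend)
  (Standby, SIG_OK) → (Standby, announce)  ← event matches
event = SIG_OK selects (Standby, announce)

mode=Standby action=announce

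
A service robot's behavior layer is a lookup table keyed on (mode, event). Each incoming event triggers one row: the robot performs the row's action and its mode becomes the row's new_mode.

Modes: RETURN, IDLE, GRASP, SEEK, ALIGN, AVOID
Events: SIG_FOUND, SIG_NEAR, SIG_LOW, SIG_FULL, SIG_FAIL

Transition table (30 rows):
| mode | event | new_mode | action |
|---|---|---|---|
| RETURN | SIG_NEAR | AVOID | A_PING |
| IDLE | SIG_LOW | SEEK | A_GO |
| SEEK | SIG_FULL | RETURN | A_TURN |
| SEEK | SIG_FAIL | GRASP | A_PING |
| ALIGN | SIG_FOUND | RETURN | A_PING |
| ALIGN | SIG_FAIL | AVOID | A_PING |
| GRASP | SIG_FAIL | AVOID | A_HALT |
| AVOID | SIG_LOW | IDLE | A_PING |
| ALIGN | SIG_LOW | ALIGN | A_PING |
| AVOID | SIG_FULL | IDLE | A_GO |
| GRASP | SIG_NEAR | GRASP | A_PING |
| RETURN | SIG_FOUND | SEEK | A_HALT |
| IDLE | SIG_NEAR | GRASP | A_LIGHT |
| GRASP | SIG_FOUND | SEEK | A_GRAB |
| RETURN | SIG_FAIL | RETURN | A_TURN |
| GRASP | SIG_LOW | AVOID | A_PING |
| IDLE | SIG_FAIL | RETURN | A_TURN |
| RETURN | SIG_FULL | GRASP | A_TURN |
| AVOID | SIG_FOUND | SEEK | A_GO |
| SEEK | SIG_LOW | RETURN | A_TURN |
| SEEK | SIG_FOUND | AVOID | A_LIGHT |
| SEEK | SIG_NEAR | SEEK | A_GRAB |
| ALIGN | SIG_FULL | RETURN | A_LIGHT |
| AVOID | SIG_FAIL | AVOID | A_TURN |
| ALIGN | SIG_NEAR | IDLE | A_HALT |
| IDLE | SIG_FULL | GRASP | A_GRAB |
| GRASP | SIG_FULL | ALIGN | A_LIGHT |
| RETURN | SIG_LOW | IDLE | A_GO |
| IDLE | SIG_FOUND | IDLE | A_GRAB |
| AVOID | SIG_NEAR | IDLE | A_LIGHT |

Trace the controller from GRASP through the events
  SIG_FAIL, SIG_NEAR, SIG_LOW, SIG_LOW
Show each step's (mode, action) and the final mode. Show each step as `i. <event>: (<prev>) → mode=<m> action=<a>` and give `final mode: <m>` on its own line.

final mode: RETURN

1. SIG_FAIL: (GRASP) → mode=AVOID action=A_HALT
2. SIG_NEAR: (AVOID) → mode=IDLE action=A_LIGHT
3. SIG_LOW: (IDLE) → mode=SEEK action=A_GO
4. SIG_LOW: (SEEK) → mode=RETURN action=A_TURN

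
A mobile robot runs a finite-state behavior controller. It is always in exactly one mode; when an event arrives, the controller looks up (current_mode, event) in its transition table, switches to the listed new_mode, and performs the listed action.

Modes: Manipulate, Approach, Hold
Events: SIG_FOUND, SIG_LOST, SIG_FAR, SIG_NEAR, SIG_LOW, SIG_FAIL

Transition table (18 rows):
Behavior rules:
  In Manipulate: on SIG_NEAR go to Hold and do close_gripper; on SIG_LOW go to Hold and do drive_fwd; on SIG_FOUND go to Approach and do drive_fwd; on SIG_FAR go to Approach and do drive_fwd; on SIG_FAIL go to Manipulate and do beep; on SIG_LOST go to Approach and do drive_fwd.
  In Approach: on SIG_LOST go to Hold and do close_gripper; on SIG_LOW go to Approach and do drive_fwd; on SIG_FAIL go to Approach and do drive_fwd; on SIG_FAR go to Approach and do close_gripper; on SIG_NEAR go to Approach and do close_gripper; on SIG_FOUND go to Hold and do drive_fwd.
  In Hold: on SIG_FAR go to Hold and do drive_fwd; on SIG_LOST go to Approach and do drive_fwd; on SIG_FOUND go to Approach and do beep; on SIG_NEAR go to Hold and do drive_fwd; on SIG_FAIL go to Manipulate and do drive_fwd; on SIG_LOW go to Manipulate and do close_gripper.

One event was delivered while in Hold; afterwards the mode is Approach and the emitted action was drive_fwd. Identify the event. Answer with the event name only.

try SIG_FOUND: (Hold, SIG_FOUND) → (Approach, beep)
try SIG_LOST: (Hold, SIG_LOST) → (Approach, drive_fwd)  ← matches
try SIG_FAR: (Hold, SIG_FAR) → (Hold, drive_fwd)
try SIG_NEAR: (Hold, SIG_NEAR) → (Hold, drive_fwd)
try SIG_LOW: (Hold, SIG_LOW) → (Manipulate, close_gripper)
try SIG_FAIL: (Hold, SIG_FAIL) → (Manipulate, drive_fwd)

SIG_LOST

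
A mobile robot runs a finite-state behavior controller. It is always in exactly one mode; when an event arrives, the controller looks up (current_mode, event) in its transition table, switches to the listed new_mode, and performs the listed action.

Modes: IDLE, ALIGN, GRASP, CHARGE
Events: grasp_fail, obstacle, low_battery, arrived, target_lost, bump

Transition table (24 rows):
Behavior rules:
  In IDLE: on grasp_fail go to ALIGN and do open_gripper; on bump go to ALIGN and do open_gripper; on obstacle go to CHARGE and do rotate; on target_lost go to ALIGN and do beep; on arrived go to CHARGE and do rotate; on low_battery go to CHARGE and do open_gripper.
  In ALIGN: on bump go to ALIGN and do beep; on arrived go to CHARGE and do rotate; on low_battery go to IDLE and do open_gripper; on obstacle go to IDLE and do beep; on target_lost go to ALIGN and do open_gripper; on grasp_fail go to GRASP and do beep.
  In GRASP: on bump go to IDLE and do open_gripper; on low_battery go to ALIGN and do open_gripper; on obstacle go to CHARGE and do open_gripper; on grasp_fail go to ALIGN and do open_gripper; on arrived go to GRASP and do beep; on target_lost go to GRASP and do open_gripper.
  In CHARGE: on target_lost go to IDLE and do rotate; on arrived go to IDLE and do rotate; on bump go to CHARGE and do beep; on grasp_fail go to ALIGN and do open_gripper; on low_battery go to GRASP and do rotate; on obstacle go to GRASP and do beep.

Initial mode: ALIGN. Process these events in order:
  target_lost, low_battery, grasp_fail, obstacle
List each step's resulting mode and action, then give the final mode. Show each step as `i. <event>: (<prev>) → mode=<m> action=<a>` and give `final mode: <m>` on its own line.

final mode: IDLE

1. target_lost: (ALIGN) → mode=ALIGN action=open_gripper
2. low_battery: (ALIGN) → mode=IDLE action=open_gripper
3. grasp_fail: (IDLE) → mode=ALIGN action=open_gripper
4. obstacle: (ALIGN) → mode=IDLE action=beep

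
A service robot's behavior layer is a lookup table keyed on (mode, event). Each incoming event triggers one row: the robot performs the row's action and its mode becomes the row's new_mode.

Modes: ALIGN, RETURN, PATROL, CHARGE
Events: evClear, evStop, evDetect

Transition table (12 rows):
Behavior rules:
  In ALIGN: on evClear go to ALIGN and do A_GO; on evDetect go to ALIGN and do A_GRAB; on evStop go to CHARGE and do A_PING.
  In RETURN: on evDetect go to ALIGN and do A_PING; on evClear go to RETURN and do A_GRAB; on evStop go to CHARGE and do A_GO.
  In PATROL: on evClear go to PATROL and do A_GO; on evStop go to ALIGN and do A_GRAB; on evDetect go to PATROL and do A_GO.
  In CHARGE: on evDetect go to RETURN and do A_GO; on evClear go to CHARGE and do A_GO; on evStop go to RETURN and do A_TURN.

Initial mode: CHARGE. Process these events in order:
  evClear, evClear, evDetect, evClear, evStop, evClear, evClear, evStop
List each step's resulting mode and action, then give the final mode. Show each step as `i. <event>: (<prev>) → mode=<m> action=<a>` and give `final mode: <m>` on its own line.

final mode: RETURN

1. evClear: (CHARGE) → mode=CHARGE action=A_GO
2. evClear: (CHARGE) → mode=CHARGE action=A_GO
3. evDetect: (CHARGE) → mode=RETURN action=A_GO
4. evClear: (RETURN) → mode=RETURN action=A_GRAB
5. evStop: (RETURN) → mode=CHARGE action=A_GO
6. evClear: (CHARGE) → mode=CHARGE action=A_GO
7. evClear: (CHARGE) → mode=CHARGE action=A_GO
8. evStop: (CHARGE) → mode=RETURN action=A_TURN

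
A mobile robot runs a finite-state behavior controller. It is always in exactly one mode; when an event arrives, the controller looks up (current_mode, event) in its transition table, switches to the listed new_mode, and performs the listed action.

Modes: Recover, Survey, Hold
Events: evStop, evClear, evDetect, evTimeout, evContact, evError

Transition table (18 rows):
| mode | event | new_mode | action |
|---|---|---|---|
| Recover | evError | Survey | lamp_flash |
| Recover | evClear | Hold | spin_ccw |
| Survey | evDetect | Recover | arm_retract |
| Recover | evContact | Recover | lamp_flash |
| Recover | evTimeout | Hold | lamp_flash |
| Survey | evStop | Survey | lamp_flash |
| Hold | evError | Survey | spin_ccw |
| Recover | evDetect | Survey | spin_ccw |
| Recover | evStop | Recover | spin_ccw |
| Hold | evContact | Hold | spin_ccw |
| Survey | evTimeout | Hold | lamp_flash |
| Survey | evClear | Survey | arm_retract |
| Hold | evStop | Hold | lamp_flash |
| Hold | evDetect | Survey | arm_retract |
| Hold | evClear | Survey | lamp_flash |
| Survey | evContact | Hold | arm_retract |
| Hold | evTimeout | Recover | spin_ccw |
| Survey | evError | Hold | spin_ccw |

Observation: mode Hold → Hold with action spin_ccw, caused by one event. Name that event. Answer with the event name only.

try evStop: (Hold, evStop) → (Hold, lamp_flash)
try evClear: (Hold, evClear) → (Survey, lamp_flash)
try evDetect: (Hold, evDetect) → (Survey, arm_retract)
try evTimeout: (Hold, evTimeout) → (Recover, spin_ccw)
try evContact: (Hold, evContact) → (Hold, spin_ccw)  ← matches
try evError: (Hold, evError) → (Survey, spin_ccw)

evContact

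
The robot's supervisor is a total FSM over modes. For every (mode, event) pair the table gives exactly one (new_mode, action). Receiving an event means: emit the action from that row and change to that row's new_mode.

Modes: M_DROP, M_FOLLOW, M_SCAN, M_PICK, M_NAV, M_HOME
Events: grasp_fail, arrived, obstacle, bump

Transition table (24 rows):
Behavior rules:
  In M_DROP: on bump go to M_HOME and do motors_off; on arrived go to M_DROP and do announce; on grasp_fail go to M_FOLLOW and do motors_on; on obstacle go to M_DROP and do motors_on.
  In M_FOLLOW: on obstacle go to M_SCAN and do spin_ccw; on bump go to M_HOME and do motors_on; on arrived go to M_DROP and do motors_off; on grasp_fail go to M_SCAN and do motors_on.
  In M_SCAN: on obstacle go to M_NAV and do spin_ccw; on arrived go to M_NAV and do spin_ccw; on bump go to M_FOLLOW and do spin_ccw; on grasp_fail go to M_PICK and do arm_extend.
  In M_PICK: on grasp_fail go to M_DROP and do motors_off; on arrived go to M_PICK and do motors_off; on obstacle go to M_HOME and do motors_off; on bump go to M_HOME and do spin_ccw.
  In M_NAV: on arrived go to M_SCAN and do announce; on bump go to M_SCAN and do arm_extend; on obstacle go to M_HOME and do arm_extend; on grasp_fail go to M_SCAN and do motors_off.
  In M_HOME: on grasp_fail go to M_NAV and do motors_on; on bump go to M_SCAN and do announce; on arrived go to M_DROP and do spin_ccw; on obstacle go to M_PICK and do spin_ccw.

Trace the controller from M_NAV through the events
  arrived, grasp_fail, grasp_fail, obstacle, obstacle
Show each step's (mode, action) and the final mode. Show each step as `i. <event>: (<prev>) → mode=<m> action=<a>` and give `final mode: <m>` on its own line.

1. arrived: (M_NAV) → mode=M_SCAN action=announce
2. grasp_fail: (M_SCAN) → mode=M_PICK action=arm_extend
3. grasp_fail: (M_PICK) → mode=M_DROP action=motors_off
4. obstacle: (M_DROP) → mode=M_DROP action=motors_on
5. obstacle: (M_DROP) → mode=M_DROP action=motors_on

final mode: M_DROP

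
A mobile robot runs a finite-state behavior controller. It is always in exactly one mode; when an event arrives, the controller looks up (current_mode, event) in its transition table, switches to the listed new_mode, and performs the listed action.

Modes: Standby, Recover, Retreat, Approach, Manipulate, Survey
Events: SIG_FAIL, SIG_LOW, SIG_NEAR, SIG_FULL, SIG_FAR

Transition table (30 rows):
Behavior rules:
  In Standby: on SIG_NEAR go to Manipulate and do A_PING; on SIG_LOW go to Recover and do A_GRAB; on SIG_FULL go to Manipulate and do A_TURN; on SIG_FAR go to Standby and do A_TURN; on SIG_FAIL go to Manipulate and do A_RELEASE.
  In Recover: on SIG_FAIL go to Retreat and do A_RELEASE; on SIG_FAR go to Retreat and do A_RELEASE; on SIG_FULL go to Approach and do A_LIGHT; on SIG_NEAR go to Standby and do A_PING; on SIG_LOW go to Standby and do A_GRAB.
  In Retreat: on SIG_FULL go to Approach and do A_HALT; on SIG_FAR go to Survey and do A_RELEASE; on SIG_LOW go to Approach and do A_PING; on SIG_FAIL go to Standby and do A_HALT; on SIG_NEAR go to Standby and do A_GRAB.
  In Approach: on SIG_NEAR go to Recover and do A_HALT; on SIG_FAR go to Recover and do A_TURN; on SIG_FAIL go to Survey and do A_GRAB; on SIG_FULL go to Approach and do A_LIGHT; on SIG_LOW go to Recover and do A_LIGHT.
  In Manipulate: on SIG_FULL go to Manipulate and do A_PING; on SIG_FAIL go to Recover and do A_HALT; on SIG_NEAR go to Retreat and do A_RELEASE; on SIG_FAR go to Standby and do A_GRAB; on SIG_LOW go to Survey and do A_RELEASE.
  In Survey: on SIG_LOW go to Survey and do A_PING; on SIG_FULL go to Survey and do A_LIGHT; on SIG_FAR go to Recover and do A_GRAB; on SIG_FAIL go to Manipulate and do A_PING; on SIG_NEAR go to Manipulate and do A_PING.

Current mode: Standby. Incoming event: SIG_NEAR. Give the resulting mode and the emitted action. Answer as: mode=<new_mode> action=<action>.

mode=Manipulate action=A_PING

current mode = Standby; filter table to that mode:
  (Standby, SIG_NEAR) → (Manipulate, A_PING)  ← event matches
  (Standby, SIG_LOW) → (Recover, A_GRAB)
  (Standby, SIG_FULL) → (Manipulate, A_TURN)
  (Standby, SIG_FAR) → (Standby, A_TURN)
  (Standby, SIG_FAIL) → (Manipulate, A_RELEASE)
event = SIG_NEAR selects (Manipulate, A_PING)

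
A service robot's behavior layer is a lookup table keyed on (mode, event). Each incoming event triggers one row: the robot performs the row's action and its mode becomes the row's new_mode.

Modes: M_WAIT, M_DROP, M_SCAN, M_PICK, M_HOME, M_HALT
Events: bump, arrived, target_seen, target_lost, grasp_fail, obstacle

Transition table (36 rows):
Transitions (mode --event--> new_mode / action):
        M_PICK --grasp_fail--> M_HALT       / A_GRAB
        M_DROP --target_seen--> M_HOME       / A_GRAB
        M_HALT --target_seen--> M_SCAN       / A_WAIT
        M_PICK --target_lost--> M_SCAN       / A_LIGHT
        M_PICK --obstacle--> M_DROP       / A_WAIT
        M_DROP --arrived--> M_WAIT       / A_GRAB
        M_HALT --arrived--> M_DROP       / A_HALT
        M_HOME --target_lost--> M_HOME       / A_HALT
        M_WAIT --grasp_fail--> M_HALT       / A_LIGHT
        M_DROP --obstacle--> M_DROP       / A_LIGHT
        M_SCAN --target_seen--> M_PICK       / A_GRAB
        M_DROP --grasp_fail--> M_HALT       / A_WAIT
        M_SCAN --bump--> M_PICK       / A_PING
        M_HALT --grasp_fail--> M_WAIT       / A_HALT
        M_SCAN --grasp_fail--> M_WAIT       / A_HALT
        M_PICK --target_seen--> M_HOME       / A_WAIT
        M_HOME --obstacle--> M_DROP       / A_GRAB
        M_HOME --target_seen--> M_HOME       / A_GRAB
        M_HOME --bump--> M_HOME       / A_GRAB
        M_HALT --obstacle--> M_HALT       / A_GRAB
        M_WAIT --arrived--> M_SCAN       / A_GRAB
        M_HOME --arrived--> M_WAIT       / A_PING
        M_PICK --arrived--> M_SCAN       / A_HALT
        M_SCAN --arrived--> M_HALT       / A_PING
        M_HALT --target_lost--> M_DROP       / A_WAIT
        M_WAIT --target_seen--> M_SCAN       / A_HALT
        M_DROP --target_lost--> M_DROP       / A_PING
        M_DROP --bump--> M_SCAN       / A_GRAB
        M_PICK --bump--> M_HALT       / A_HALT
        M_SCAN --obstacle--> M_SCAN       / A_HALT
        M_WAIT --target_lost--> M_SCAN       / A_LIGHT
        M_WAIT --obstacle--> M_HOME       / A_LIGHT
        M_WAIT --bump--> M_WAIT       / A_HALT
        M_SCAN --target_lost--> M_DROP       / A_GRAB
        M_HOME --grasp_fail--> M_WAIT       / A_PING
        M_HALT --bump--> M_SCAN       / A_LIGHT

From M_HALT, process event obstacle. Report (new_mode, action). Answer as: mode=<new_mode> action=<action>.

current mode = M_HALT; filter table to that mode:
  (M_HALT, target_seen) → (M_SCAN, A_WAIT)
  (M_HALT, arrived) → (M_DROP, A_HALT)
  (M_HALT, grasp_fail) → (M_WAIT, A_HALT)
  (M_HALT, obstacle) → (M_HALT, A_GRAB)  ← event matches
  (M_HALT, target_lost) → (M_DROP, A_WAIT)
  (M_HALT, bump) → (M_SCAN, A_LIGHT)
event = obstacle selects (M_HALT, A_GRAB)

mode=M_HALT action=A_GRAB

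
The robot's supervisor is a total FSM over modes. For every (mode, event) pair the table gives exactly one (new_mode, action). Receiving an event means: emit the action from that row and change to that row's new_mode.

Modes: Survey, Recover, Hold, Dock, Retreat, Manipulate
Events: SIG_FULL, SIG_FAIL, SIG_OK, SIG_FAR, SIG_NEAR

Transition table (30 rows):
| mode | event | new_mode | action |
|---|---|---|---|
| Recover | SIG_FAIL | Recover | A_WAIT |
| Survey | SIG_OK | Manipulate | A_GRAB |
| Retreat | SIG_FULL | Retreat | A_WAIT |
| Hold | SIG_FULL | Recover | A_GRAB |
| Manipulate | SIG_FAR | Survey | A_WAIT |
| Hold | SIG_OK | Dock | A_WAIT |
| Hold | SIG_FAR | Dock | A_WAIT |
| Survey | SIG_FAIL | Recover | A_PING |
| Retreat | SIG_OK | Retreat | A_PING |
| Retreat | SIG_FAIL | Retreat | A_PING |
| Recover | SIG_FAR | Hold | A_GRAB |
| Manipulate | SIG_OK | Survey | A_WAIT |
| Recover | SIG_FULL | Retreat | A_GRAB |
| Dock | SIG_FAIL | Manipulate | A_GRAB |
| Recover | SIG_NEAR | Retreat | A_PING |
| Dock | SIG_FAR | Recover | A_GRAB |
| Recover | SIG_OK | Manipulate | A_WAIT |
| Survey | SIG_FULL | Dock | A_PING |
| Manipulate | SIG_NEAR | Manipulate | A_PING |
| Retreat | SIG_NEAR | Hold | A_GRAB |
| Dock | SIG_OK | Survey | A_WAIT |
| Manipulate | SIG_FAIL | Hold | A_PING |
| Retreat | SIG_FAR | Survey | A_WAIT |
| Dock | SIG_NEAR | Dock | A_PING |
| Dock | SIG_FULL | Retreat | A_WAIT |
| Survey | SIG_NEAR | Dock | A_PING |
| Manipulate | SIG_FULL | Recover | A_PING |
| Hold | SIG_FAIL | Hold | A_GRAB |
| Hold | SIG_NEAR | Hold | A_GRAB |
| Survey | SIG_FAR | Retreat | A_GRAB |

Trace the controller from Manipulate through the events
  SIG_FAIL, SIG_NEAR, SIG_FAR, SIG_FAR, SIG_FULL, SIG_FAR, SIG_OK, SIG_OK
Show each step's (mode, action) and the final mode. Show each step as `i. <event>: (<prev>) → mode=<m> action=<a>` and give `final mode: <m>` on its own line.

final mode: Survey

1. SIG_FAIL: (Manipulate) → mode=Hold action=A_PING
2. SIG_NEAR: (Hold) → mode=Hold action=A_GRAB
3. SIG_FAR: (Hold) → mode=Dock action=A_WAIT
4. SIG_FAR: (Dock) → mode=Recover action=A_GRAB
5. SIG_FULL: (Recover) → mode=Retreat action=A_GRAB
6. SIG_FAR: (Retreat) → mode=Survey action=A_WAIT
7. SIG_OK: (Survey) → mode=Manipulate action=A_GRAB
8. SIG_OK: (Manipulate) → mode=Survey action=A_WAIT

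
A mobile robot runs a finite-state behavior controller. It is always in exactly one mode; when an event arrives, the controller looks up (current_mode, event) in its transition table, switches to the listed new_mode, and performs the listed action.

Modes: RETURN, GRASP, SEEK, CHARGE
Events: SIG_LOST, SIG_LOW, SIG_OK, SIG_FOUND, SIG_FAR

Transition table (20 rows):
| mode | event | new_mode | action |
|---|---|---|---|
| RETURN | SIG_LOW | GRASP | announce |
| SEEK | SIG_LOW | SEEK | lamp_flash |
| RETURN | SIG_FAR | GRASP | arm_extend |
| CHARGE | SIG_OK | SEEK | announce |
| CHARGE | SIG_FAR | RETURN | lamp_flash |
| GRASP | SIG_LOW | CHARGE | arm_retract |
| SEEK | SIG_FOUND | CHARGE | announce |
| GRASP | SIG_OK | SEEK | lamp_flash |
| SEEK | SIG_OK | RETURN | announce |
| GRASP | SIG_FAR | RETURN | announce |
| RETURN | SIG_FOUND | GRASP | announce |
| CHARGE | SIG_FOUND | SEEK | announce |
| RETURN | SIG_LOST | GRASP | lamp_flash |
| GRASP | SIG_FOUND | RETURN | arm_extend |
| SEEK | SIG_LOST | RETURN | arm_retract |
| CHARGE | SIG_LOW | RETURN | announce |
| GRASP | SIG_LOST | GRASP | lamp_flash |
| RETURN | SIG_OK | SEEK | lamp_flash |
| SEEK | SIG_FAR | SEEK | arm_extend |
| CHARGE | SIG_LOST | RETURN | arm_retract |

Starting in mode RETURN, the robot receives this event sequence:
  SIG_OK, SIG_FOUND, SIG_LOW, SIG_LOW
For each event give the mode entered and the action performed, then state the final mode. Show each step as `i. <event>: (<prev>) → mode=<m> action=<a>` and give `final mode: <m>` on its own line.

final mode: GRASP

1. SIG_OK: (RETURN) → mode=SEEK action=lamp_flash
2. SIG_FOUND: (SEEK) → mode=CHARGE action=announce
3. SIG_LOW: (CHARGE) → mode=RETURN action=announce
4. SIG_LOW: (RETURN) → mode=GRASP action=announce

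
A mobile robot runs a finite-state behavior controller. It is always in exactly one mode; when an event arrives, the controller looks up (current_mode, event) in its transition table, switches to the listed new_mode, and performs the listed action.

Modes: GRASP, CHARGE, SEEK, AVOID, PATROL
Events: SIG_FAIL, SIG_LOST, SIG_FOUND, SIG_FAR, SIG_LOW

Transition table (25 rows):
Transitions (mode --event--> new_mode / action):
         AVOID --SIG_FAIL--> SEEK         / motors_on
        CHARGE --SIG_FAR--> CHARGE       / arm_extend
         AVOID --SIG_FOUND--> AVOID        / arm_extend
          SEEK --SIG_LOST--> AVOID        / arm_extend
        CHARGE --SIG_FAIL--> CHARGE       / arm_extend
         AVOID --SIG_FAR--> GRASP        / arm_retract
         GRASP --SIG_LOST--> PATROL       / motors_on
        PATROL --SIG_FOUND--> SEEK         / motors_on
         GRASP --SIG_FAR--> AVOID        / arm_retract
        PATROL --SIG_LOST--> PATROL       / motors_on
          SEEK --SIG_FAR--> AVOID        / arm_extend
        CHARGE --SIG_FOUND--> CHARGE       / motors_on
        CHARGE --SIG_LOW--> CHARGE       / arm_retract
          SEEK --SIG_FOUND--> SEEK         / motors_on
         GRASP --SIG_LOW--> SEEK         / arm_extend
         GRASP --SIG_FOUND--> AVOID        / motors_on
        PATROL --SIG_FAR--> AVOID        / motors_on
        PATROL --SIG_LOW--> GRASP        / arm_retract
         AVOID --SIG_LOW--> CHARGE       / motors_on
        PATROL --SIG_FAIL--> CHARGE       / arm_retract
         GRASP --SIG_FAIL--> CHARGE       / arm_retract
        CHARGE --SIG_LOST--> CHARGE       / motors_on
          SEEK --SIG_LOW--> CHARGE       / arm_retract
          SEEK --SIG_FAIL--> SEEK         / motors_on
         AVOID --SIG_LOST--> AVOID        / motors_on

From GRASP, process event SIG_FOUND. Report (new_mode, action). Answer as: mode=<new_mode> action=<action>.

mode=AVOID action=motors_on

current mode = GRASP; filter table to that mode:
  (GRASP, SIG_LOST) → (PATROL, motors_on)
  (GRASP, SIG_FAR) → (AVOID, arm_retract)
  (GRASP, SIG_LOW) → (SEEK, arm_extend)
  (GRASP, SIG_FOUND) → (AVOID, motors_on)  ← event matches
  (GRASP, SIG_FAIL) → (CHARGE, arm_retract)
event = SIG_FOUND selects (AVOID, motors_on)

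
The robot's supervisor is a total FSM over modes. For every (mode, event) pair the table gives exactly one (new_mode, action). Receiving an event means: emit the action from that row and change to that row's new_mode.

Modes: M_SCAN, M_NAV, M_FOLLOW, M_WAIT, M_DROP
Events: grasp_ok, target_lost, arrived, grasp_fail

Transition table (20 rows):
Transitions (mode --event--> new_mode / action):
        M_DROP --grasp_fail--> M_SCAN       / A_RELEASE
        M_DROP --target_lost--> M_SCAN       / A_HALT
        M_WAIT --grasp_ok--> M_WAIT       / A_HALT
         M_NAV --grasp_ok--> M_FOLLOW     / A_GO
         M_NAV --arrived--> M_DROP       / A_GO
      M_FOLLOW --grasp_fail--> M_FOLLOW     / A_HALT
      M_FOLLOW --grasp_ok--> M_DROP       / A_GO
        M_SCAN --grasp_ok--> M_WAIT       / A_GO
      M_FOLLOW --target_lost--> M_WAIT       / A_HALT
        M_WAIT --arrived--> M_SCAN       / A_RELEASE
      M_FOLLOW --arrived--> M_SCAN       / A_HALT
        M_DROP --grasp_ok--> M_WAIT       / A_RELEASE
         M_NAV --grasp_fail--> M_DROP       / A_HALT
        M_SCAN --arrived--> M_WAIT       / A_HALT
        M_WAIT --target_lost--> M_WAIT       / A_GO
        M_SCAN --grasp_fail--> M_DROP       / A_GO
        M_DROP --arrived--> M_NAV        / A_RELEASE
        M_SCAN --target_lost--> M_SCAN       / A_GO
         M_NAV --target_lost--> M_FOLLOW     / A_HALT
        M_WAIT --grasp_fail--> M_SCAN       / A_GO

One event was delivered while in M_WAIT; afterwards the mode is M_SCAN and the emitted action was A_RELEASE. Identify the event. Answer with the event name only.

try grasp_ok: (M_WAIT, grasp_ok) → (M_WAIT, A_HALT)
try target_lost: (M_WAIT, target_lost) → (M_WAIT, A_GO)
try arrived: (M_WAIT, arrived) → (M_SCAN, A_RELEASE)  ← matches
try grasp_fail: (M_WAIT, grasp_fail) → (M_SCAN, A_GO)

arrived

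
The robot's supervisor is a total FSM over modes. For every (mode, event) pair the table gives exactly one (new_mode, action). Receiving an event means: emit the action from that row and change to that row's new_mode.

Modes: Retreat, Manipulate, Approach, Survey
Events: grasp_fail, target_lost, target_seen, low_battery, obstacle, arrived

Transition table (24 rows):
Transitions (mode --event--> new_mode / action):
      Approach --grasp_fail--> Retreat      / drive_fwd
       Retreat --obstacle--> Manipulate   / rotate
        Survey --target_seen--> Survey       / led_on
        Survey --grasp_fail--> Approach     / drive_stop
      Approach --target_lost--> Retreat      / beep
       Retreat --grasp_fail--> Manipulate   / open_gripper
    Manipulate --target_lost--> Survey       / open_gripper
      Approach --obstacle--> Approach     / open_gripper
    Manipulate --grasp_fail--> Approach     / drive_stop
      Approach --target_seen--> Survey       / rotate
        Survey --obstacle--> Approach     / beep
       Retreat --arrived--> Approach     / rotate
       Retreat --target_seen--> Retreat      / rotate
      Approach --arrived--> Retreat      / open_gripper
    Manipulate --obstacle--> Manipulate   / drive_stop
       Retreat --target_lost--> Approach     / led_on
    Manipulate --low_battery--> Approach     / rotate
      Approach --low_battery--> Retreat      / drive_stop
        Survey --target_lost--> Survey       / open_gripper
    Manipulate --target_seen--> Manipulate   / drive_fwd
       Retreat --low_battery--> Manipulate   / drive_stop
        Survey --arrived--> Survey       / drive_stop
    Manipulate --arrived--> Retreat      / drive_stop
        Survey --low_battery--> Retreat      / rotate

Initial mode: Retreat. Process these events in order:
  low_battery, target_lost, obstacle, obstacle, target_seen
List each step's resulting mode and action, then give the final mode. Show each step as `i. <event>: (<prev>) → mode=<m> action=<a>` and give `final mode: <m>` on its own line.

1. low_battery: (Retreat) → mode=Manipulate action=drive_stop
2. target_lost: (Manipulate) → mode=Survey action=open_gripper
3. obstacle: (Survey) → mode=Approach action=beep
4. obstacle: (Approach) → mode=Approach action=open_gripper
5. target_seen: (Approach) → mode=Survey action=rotate

final mode: Survey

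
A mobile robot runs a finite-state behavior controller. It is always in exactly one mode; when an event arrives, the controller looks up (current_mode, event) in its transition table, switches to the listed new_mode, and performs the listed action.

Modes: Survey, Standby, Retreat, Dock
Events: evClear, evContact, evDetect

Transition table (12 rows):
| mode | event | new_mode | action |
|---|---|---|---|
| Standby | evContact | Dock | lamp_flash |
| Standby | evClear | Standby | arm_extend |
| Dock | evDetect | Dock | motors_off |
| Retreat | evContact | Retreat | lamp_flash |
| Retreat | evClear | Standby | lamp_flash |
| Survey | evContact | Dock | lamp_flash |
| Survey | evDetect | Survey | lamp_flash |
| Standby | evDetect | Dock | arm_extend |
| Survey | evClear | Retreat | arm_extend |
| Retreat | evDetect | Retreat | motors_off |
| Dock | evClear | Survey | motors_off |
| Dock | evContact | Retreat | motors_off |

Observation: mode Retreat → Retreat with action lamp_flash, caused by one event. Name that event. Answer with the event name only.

try evClear: (Retreat, evClear) → (Standby, lamp_flash)
try evContact: (Retreat, evContact) → (Retreat, lamp_flash)  ← matches
try evDetect: (Retreat, evDetect) → (Retreat, motors_off)

evContact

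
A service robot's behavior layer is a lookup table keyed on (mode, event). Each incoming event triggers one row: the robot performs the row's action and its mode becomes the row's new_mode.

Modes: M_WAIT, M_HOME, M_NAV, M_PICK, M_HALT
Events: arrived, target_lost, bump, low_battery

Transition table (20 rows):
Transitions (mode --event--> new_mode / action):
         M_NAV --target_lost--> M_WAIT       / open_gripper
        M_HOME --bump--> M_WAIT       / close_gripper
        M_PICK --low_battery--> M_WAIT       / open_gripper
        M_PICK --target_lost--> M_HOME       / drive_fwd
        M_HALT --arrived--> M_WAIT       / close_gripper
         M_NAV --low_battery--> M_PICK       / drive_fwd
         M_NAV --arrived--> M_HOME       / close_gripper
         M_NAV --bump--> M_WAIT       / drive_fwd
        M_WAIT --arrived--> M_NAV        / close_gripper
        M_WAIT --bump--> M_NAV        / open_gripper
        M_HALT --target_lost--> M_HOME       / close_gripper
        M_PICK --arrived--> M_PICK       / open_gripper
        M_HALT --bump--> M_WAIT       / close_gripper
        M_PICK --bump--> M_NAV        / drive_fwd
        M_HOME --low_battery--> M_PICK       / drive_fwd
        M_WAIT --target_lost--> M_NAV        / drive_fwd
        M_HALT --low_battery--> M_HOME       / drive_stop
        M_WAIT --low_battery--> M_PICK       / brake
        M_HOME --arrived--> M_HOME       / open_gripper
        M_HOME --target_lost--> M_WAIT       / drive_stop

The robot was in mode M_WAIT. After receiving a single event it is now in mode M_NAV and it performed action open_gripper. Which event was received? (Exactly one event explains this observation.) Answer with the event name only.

try arrived: (M_WAIT, arrived) → (M_NAV, close_gripper)
try target_lost: (M_WAIT, target_lost) → (M_NAV, drive_fwd)
try bump: (M_WAIT, bump) → (M_NAV, open_gripper)  ← matches
try low_battery: (M_WAIT, low_battery) → (M_PICK, brake)

bump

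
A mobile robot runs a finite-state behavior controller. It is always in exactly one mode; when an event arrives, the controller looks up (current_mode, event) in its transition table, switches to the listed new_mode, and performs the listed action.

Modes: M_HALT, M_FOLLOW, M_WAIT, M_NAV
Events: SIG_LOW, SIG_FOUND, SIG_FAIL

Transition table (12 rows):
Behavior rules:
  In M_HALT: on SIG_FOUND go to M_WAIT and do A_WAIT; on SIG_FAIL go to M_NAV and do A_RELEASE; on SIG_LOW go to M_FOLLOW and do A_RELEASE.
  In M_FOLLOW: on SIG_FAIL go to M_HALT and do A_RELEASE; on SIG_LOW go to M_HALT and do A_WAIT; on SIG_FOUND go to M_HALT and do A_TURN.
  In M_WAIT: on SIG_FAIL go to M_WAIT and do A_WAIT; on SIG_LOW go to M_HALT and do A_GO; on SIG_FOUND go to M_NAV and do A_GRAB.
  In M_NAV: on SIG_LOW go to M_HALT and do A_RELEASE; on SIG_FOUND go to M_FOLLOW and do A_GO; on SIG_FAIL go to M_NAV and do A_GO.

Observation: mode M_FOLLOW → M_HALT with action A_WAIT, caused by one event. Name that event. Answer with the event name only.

try SIG_LOW: (M_FOLLOW, SIG_LOW) → (M_HALT, A_WAIT)  ← matches
try SIG_FOUND: (M_FOLLOW, SIG_FOUND) → (M_HALT, A_TURN)
try SIG_FAIL: (M_FOLLOW, SIG_FAIL) → (M_HALT, A_RELEASE)

SIG_LOW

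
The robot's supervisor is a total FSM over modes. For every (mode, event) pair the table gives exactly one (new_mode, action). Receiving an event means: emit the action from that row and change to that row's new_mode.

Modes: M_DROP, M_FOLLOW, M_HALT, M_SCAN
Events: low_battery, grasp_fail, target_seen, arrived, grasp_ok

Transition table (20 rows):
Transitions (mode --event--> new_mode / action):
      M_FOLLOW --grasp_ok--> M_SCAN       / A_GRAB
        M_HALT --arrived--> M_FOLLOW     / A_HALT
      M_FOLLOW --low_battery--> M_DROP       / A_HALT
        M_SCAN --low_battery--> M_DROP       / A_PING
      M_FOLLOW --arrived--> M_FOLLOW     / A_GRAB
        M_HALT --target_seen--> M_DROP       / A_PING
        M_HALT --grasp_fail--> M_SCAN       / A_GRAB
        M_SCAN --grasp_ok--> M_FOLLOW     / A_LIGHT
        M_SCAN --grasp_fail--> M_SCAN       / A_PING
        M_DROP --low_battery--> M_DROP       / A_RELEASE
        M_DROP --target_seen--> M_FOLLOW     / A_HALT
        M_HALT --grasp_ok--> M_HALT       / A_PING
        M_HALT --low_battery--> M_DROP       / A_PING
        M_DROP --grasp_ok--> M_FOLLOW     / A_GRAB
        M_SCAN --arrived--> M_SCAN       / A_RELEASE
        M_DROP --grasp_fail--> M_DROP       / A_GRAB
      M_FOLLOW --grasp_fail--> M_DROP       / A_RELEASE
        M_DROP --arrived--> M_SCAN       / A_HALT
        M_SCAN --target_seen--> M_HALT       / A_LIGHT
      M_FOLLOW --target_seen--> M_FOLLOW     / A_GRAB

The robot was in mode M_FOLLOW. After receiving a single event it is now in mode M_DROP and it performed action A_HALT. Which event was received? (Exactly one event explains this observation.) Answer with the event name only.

try low_battery: (M_FOLLOW, low_battery) → (M_DROP, A_HALT)  ← matches
try grasp_fail: (M_FOLLOW, grasp_fail) → (M_DROP, A_RELEASE)
try target_seen: (M_FOLLOW, target_seen) → (M_FOLLOW, A_GRAB)
try arrived: (M_FOLLOW, arrived) → (M_FOLLOW, A_GRAB)
try grasp_ok: (M_FOLLOW, grasp_ok) → (M_SCAN, A_GRAB)

low_battery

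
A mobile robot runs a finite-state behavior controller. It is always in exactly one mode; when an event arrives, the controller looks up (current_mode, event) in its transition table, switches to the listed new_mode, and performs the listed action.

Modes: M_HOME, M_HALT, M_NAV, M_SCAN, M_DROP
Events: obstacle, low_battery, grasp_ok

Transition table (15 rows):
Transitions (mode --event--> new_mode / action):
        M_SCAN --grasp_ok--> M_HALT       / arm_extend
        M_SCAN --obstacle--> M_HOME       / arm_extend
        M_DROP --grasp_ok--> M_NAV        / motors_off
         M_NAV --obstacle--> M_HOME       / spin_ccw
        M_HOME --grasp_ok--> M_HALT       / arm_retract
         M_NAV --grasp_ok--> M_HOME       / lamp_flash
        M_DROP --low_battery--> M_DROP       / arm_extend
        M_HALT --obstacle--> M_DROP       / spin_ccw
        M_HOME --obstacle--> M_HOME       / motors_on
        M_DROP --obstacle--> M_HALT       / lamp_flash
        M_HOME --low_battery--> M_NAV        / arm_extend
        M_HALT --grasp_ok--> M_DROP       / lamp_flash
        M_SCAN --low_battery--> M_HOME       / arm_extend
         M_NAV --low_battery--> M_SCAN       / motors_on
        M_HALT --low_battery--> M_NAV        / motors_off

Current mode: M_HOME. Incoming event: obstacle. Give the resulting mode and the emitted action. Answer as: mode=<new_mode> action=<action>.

current mode = M_HOME; filter table to that mode:
  (M_HOME, grasp_ok) → (M_HALT, arm_retract)
  (M_HOME, obstacle) → (M_HOME, motors_on)  ← event matches
  (M_HOME, low_battery) → (M_NAV, arm_extend)
event = obstacle selects (M_HOME, motors_on)

mode=M_HOME action=motors_on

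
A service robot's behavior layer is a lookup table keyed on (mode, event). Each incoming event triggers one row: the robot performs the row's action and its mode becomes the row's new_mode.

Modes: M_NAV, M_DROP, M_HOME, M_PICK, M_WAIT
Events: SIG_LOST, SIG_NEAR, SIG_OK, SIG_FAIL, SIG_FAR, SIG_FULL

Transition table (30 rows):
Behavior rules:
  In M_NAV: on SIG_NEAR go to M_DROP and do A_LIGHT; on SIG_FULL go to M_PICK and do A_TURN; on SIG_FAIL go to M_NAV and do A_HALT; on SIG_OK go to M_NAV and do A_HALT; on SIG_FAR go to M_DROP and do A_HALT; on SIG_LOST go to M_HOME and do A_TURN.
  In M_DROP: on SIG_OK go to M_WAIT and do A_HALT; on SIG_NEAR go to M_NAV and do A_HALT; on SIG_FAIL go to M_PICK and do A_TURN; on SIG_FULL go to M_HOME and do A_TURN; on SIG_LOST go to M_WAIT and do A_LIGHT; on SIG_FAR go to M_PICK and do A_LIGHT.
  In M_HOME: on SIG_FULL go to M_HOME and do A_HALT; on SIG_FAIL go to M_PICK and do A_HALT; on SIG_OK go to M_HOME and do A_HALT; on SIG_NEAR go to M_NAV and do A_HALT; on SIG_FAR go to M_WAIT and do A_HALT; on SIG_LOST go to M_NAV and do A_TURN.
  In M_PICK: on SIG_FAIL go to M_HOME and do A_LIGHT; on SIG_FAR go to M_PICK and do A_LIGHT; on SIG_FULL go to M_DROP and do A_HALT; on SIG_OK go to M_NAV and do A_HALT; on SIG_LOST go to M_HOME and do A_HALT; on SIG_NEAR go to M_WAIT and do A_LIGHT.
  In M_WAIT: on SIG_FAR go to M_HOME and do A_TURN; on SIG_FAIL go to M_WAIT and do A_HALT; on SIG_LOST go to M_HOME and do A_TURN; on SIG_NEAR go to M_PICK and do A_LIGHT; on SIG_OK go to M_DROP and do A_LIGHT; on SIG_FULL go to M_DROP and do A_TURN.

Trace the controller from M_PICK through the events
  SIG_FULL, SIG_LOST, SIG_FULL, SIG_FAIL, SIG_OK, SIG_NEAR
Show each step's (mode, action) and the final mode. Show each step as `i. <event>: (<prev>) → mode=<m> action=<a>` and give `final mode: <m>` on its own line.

final mode: M_DROP

1. SIG_FULL: (M_PICK) → mode=M_DROP action=A_HALT
2. SIG_LOST: (M_DROP) → mode=M_WAIT action=A_LIGHT
3. SIG_FULL: (M_WAIT) → mode=M_DROP action=A_TURN
4. SIG_FAIL: (M_DROP) → mode=M_PICK action=A_TURN
5. SIG_OK: (M_PICK) → mode=M_NAV action=A_HALT
6. SIG_NEAR: (M_NAV) → mode=M_DROP action=A_LIGHT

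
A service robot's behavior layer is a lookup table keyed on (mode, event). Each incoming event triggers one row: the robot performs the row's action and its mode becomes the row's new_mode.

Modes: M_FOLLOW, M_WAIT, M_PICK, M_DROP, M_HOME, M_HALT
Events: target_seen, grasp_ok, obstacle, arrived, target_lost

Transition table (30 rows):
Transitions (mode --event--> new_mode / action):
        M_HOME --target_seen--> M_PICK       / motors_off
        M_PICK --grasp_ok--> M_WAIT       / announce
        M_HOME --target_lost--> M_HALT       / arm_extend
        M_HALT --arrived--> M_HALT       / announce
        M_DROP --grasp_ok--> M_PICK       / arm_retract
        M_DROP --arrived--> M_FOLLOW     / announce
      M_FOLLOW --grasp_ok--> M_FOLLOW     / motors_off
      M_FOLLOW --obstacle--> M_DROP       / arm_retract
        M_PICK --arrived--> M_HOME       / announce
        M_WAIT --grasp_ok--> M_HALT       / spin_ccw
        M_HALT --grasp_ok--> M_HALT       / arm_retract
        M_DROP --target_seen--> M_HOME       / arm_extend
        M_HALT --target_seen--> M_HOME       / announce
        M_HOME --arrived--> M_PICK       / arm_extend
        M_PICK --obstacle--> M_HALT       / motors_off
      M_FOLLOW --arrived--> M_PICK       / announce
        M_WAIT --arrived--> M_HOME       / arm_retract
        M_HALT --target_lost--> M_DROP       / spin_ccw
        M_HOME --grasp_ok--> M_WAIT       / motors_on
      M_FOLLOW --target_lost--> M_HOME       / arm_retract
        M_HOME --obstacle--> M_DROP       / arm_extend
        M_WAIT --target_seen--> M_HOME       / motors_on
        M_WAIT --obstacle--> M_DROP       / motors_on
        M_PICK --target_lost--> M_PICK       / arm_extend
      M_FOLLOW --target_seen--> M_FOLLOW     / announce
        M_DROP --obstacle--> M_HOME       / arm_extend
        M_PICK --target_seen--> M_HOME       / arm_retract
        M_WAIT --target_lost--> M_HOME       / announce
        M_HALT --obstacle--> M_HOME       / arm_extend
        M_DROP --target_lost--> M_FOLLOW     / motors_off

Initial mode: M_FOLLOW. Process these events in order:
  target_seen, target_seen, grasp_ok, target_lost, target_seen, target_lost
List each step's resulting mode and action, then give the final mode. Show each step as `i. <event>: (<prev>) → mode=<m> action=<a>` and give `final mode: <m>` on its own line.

final mode: M_PICK

1. target_seen: (M_FOLLOW) → mode=M_FOLLOW action=announce
2. target_seen: (M_FOLLOW) → mode=M_FOLLOW action=announce
3. grasp_ok: (M_FOLLOW) → mode=M_FOLLOW action=motors_off
4. target_lost: (M_FOLLOW) → mode=M_HOME action=arm_retract
5. target_seen: (M_HOME) → mode=M_PICK action=motors_off
6. target_lost: (M_PICK) → mode=M_PICK action=arm_extend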